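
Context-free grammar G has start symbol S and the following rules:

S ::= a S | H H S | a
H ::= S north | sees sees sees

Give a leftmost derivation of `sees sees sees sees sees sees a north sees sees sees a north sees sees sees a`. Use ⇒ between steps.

S ⇒ H H S   [S ::= H H S]
H H S ⇒ S north H S   [H ::= S north]
S north H S ⇒ H H S north H S   [S ::= H H S]
H H S north H S ⇒ S north H S north H S   [H ::= S north]
S north H S north H S ⇒ H H S north H S north H S   [S ::= H H S]
H H S north H S north H S ⇒ sees sees sees H S north H S north H S   [H ::= sees sees sees]
sees sees sees H S north H S north H S ⇒ sees sees sees sees sees sees S north H S north H S   [H ::= sees sees sees]
sees sees sees sees sees sees S north H S north H S ⇒ sees sees sees sees sees sees a north H S north H S   [S ::= a]
sees sees sees sees sees sees a north H S north H S ⇒ sees sees sees sees sees sees a north sees sees sees S north H S   [H ::= sees sees sees]
sees sees sees sees sees sees a north sees sees sees S north H S ⇒ sees sees sees sees sees sees a north sees sees sees a north H S   [S ::= a]
sees sees sees sees sees sees a north sees sees sees a north H S ⇒ sees sees sees sees sees sees a north sees sees sees a north sees sees sees S   [H ::= sees sees sees]
sees sees sees sees sees sees a north sees sees sees a north sees sees sees S ⇒ sees sees sees sees sees sees a north sees sees sees a north sees sees sees a   [S ::= a]

S ⇒ H H S ⇒ S north H S ⇒ H H S north H S ⇒ S north H S north H S ⇒ H H S north H S north H S ⇒ sees sees sees H S north H S north H S ⇒ sees sees sees sees sees sees S north H S north H S ⇒ sees sees sees sees sees sees a north H S north H S ⇒ sees sees sees sees sees sees a north sees sees sees S north H S ⇒ sees sees sees sees sees sees a north sees sees sees a north H S ⇒ sees sees sees sees sees sees a north sees sees sees a north sees sees sees S ⇒ sees sees sees sees sees sees a north sees sees sees a north sees sees sees a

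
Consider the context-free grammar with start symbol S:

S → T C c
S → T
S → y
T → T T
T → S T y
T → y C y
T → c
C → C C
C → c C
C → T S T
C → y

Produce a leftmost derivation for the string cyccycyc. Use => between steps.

S => TCc   [S → T C c]
TCc => TTCc   [T → T T]
TTCc => STyTCc   [T → S T y]
STyTCc => TCcTyTCc   [S → T C c]
TCcTyTCc => cCcTyTCc   [T → c]
cCcTyTCc => cycTyTCc   [C → y]
cycTyTCc => cyccyTCc   [T → c]
cyccyTCc => cyccycCc   [T → c]
cyccycCc => cyccycyc   [C → y]

S=>TCc=>TTCc=>STyTCc=>TCcTyTCc=>cCcTyTCc=>cycTyTCc=>cyccyTCc=>cyccycCc=>cyccycyc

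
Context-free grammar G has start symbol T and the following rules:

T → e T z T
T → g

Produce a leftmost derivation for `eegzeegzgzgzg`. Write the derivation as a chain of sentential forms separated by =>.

T=>eTzT=>eeTzTzT=>eegzTzT=>eegzeTzTzT=>eegzeeTzTzTzT=>eegzeegzTzTzT=>eegzeegzgzTzT=>eegzeegzgzgzT=>eegzeegzgzgzg

T => eTzT   [T → e T z T]
eTzT => eeTzTzT   [T → e T z T]
eeTzTzT => eegzTzT   [T → g]
eegzTzT => eegzeTzTzT   [T → e T z T]
eegzeTzTzT => eegzeeTzTzTzT   [T → e T z T]
eegzeeTzTzTzT => eegzeegzTzTzT   [T → g]
eegzeegzTzTzT => eegzeegzgzTzT   [T → g]
eegzeegzgzTzT => eegzeegzgzgzT   [T → g]
eegzeegzgzgzT => eegzeegzgzgzg   [T → g]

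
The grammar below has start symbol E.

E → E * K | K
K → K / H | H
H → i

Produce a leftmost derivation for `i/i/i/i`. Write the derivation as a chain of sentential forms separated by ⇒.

E ⇒ K   [E → K]
K ⇒ K/H   [K → K / H]
K/H ⇒ K/H/H   [K → K / H]
K/H/H ⇒ K/H/H/H   [K → K / H]
K/H/H/H ⇒ H/H/H/H   [K → H]
H/H/H/H ⇒ i/H/H/H   [H → i]
i/H/H/H ⇒ i/i/H/H   [H → i]
i/i/H/H ⇒ i/i/i/H   [H → i]
i/i/i/H ⇒ i/i/i/i   [H → i]

E⇒K⇒K/H⇒K/H/H⇒K/H/H/H⇒H/H/H/H⇒i/H/H/H⇒i/i/H/H⇒i/i/i/H⇒i/i/i/i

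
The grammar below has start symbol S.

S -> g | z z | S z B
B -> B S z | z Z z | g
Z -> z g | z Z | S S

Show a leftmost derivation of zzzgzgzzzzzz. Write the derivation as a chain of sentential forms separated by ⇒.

S ⇒ SzB ⇒ SzBzB ⇒ zzzBzB ⇒ zzzgzB ⇒ zzzgzBSz ⇒ zzzgzBSzSz ⇒ zzzgzgSzSz ⇒ zzzgzgzzzSz ⇒ zzzgzgzzzzzz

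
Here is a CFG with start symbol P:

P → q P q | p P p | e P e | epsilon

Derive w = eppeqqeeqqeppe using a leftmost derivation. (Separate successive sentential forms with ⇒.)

P ⇒ ePe   [P → e P e]
ePe ⇒ epPpe   [P → p P p]
epPpe ⇒ eppPppe   [P → p P p]
eppPppe ⇒ eppePeppe   [P → e P e]
eppePeppe ⇒ eppeqPqeppe   [P → q P q]
eppeqPqeppe ⇒ eppeqqPqqeppe   [P → q P q]
eppeqqPqqeppe ⇒ eppeqqePeqqeppe   [P → e P e]
eppeqqePeqqeppe ⇒ eppeqqeeqqeppe   [P → epsilon]

P⇒ePe⇒epPpe⇒eppPppe⇒eppePeppe⇒eppeqPqeppe⇒eppeqqPqqeppe⇒eppeqqePeqqeppe⇒eppeqqeeqqeppe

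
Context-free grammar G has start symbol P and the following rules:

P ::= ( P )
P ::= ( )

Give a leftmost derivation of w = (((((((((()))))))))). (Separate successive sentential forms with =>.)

P=>(P)=>((P))=>(((P)))=>((((P))))=>(((((P)))))=>((((((P))))))=>(((((((P)))))))=>((((((((P))))))))=>(((((((((P)))))))))=>(((((((((())))))))))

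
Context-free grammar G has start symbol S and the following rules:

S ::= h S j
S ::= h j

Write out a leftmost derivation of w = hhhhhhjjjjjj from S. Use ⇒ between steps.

S ⇒ hSj ⇒ hhSjj ⇒ hhhSjjj ⇒ hhhhSjjjj ⇒ hhhhhSjjjjj ⇒ hhhhhhjjjjjj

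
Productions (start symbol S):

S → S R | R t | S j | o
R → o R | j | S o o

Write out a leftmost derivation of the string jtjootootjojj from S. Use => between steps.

S => SR => SRR => SjRR => RtjRR => SootjRR => RtootjRR => SootootjRR => SjootootjRR => RtjootootjRR => jtjootootjRR => jtjootootjoRR => jtjootootjojR => jtjootootjojj

S => SR   [S → S R]
SR => SRR   [S → S R]
SRR => SjRR   [S → S j]
SjRR => RtjRR   [S → R t]
RtjRR => SootjRR   [R → S o o]
SootjRR => RtootjRR   [S → R t]
RtootjRR => SootootjRR   [R → S o o]
SootootjRR => SjootootjRR   [S → S j]
SjootootjRR => RtjootootjRR   [S → R t]
RtjootootjRR => jtjootootjRR   [R → j]
jtjootootjRR => jtjootootjoRR   [R → o R]
jtjootootjoRR => jtjootootjojR   [R → j]
jtjootootjojR => jtjootootjojj   [R → j]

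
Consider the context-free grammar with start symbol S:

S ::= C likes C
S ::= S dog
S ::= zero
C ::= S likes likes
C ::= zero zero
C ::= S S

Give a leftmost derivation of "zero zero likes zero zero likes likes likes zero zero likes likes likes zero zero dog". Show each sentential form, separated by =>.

S => S dog => C likes C dog => S likes likes likes C dog => C likes C likes likes likes C dog => S likes likes likes C likes likes likes C dog => C likes C likes likes likes C likes likes likes C dog => zero zero likes C likes likes likes C likes likes likes C dog => zero zero likes zero zero likes likes likes C likes likes likes C dog => zero zero likes zero zero likes likes likes zero zero likes likes likes C dog => zero zero likes zero zero likes likes likes zero zero likes likes likes zero zero dog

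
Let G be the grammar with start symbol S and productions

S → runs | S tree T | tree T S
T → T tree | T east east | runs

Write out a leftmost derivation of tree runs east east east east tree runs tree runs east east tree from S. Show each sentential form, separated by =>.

S => S tree T   [S → S tree T]
S tree T => tree T S tree T   [S → tree T S]
tree T S tree T => tree T tree S tree T   [T → T tree]
tree T tree S tree T => tree T east east tree S tree T   [T → T east east]
tree T east east tree S tree T => tree T east east east east tree S tree T   [T → T east east]
tree T east east east east tree S tree T => tree runs east east east east tree S tree T   [T → runs]
tree runs east east east east tree S tree T => tree runs east east east east tree runs tree T   [S → runs]
tree runs east east east east tree runs tree T => tree runs east east east east tree runs tree T tree   [T → T tree]
tree runs east east east east tree runs tree T tree => tree runs east east east east tree runs tree T east east tree   [T → T east east]
tree runs east east east east tree runs tree T east east tree => tree runs east east east east tree runs tree runs east east tree   [T → runs]

S => S tree T => tree T S tree T => tree T tree S tree T => tree T east east tree S tree T => tree T east east east east tree S tree T => tree runs east east east east tree S tree T => tree runs east east east east tree runs tree T => tree runs east east east east tree runs tree T tree => tree runs east east east east tree runs tree T east east tree => tree runs east east east east tree runs tree runs east east tree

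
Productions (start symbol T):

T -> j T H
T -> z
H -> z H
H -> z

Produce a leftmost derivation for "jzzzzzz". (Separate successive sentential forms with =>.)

T=>jTH=>jzH=>jzzH=>jzzzH=>jzzzzH=>jzzzzzH=>jzzzzzz

T => jTH   [T -> j T H]
jTH => jzH   [T -> z]
jzH => jzzH   [H -> z H]
jzzH => jzzzH   [H -> z H]
jzzzH => jzzzzH   [H -> z H]
jzzzzH => jzzzzzH   [H -> z H]
jzzzzzH => jzzzzzz   [H -> z]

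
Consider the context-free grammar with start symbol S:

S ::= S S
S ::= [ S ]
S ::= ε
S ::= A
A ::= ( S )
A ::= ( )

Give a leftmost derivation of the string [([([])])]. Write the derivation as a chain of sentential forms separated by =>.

S => [S]   [S ::= [ S ]]
[S] => [A]   [S ::= A]
[A] => [(S)]   [A ::= ( S )]
[(S)] => [(SS)]   [S ::= S S]
[(SS)] => [([S]S)]   [S ::= [ S ]]
[([S]S)] => [([A]S)]   [S ::= A]
[([A]S)] => [([(S)]S)]   [A ::= ( S )]
[([(S)]S)] => [([([S])]S)]   [S ::= [ S ]]
[([([S])]S)] => [([([])]S)]   [S ::= ε]
[([([])]S)] => [([([])])]   [S ::= ε]

S => [S] => [A] => [(S)] => [(SS)] => [([S]S)] => [([A]S)] => [([(S)]S)] => [([([S])]S)] => [([([])]S)] => [([([])])]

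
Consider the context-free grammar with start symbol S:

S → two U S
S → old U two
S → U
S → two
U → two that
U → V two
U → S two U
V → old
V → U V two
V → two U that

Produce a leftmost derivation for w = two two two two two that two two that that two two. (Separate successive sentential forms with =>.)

S => two U S   [S → two U S]
two U S => two V two S   [U → V two]
two V two S => two two U that two S   [V → two U that]
two two U that two S => two two S two U that two S   [U → S two U]
two two S two U that two S => two two U two U that two S   [S → U]
two two U two U that two S => two two S two U two U that two S   [U → S two U]
two two S two U two U that two S => two two two two U two U that two S   [S → two]
two two two two U two U that two S => two two two two two that two U that two S   [U → two that]
two two two two two that two U that two S => two two two two two that two two that that two S   [U → two that]
two two two two two that two two that that two S => two two two two two that two two that that two two   [S → two]

S => two U S => two V two S => two two U that two S => two two S two U that two S => two two U two U that two S => two two S two U two U that two S => two two two two U two U that two S => two two two two two that two U that two S => two two two two two that two two that that two S => two two two two two that two two that that two two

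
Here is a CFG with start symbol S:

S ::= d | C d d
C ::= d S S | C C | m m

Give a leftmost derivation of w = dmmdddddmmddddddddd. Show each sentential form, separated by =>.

S => Cdd   [S ::= C d d]
Cdd => dSSdd   [C ::= d S S]
dSSdd => dCddSdd   [S ::= C d d]
dCddSdd => dmmddSdd   [C ::= m m]
dmmddSdd => dmmddCdddd   [S ::= C d d]
dmmddCdddd => dmmdddSSdddd   [C ::= d S S]
dmmdddSSdddd => dmmdddCddSdddd   [S ::= C d d]
dmmdddCddSdddd => dmmddddSSddSdddd   [C ::= d S S]
dmmddddSSddSdddd => dmmdddddSddSdddd   [S ::= d]
dmmdddddSddSdddd => dmmdddddCddddSdddd   [S ::= C d d]
dmmdddddCddddSdddd => dmmdddddmmddddSdddd   [C ::= m m]
dmmdddddmmddddSdddd => dmmdddddmmddddddddd   [S ::= d]

S=>Cdd=>dSSdd=>dCddSdd=>dmmddSdd=>dmmddCdddd=>dmmdddSSdddd=>dmmdddCddSdddd=>dmmddddSSddSdddd=>dmmdddddSddSdddd=>dmmdddddCddddSdddd=>dmmdddddmmddddSdddd=>dmmdddddmmddddddddd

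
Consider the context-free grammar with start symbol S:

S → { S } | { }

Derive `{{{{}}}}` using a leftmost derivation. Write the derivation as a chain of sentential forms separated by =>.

S => {S} => {{S}} => {{{S}}} => {{{{}}}}

S => {S}   [S → { S }]
{S} => {{S}}   [S → { S }]
{{S}} => {{{S}}}   [S → { S }]
{{{S}}} => {{{{}}}}   [S → { }]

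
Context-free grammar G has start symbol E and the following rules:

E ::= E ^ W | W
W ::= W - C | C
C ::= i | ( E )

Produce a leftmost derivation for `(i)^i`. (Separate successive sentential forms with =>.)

E => E^W => W^W => C^W => (E)^W => (W)^W => (C)^W => (i)^W => (i)^C => (i)^i

E => E^W   [E ::= E ^ W]
E^W => W^W   [E ::= W]
W^W => C^W   [W ::= C]
C^W => (E)^W   [C ::= ( E )]
(E)^W => (W)^W   [E ::= W]
(W)^W => (C)^W   [W ::= C]
(C)^W => (i)^W   [C ::= i]
(i)^W => (i)^C   [W ::= C]
(i)^C => (i)^i   [C ::= i]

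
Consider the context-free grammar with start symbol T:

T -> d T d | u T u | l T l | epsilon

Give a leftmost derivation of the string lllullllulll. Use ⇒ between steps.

T ⇒ lTl ⇒ llTll ⇒ lllTlll ⇒ llluTulll ⇒ lllulTlulll ⇒ lllullTllulll ⇒ lllullllulll

T ⇒ lTl   [T -> l T l]
lTl ⇒ llTll   [T -> l T l]
llTll ⇒ lllTlll   [T -> l T l]
lllTlll ⇒ llluTulll   [T -> u T u]
llluTulll ⇒ lllulTlulll   [T -> l T l]
lllulTlulll ⇒ lllullTllulll   [T -> l T l]
lllullTllulll ⇒ lllullllulll   [T -> epsilon]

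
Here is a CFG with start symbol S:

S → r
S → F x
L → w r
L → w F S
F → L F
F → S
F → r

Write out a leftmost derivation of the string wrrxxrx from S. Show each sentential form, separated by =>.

S => Fx   [S → F x]
Fx => LFx   [F → L F]
LFx => wFSFx   [L → w F S]
wFSFx => wrSFx   [F → r]
wrSFx => wrFxFx   [S → F x]
wrFxFx => wrSxFx   [F → S]
wrSxFx => wrFxxFx   [S → F x]
wrFxxFx => wrrxxFx   [F → r]
wrrxxFx => wrrxxSx   [F → S]
wrrxxSx => wrrxxrx   [S → r]

S => Fx => LFx => wFSFx => wrSFx => wrFxFx => wrSxFx => wrFxxFx => wrrxxFx => wrrxxSx => wrrxxrx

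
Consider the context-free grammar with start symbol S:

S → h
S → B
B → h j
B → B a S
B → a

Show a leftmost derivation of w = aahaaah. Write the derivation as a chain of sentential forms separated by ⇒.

S ⇒ B ⇒ BaS ⇒ BaSaS ⇒ BaSaSaS ⇒ aaSaSaS ⇒ aahaSaS ⇒ aahaBaS ⇒ aahaaaS ⇒ aahaaah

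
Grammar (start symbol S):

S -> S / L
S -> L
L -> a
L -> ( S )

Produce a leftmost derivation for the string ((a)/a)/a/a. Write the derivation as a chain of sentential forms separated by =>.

S => S/L => S/L/L => L/L/L => (S)/L/L => (S/L)/L/L => (L/L)/L/L => ((S)/L)/L/L => ((L)/L)/L/L => ((a)/L)/L/L => ((a)/a)/L/L => ((a)/a)/a/L => ((a)/a)/a/a

S => S/L   [S -> S / L]
S/L => S/L/L   [S -> S / L]
S/L/L => L/L/L   [S -> L]
L/L/L => (S)/L/L   [L -> ( S )]
(S)/L/L => (S/L)/L/L   [S -> S / L]
(S/L)/L/L => (L/L)/L/L   [S -> L]
(L/L)/L/L => ((S)/L)/L/L   [L -> ( S )]
((S)/L)/L/L => ((L)/L)/L/L   [S -> L]
((L)/L)/L/L => ((a)/L)/L/L   [L -> a]
((a)/L)/L/L => ((a)/a)/L/L   [L -> a]
((a)/a)/L/L => ((a)/a)/a/L   [L -> a]
((a)/a)/a/L => ((a)/a)/a/a   [L -> a]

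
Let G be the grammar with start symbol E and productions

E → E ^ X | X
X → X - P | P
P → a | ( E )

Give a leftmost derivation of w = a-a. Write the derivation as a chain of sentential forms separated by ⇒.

E⇒X⇒X-P⇒P-P⇒a-P⇒a-a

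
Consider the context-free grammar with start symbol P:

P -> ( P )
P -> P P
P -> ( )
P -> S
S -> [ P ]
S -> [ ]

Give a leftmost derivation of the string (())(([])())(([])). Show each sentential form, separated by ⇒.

P ⇒ PP   [P -> P P]
PP ⇒ (P)P   [P -> ( P )]
(P)P ⇒ (())P   [P -> ( )]
(())P ⇒ (())PP   [P -> P P]
(())PP ⇒ (())(P)P   [P -> ( P )]
(())(P)P ⇒ (())(PP)P   [P -> P P]
(())(PP)P ⇒ (())((P)P)P   [P -> ( P )]
(())((P)P)P ⇒ (())((S)P)P   [P -> S]
(())((S)P)P ⇒ (())(([])P)P   [S -> [ ]]
(())(([])P)P ⇒ (())(([])())P   [P -> ( )]
(())(([])())P ⇒ (())(([])())(P)   [P -> ( P )]
(())(([])())(P) ⇒ (())(([])())((P))   [P -> ( P )]
(())(([])())((P)) ⇒ (())(([])())((S))   [P -> S]
(())(([])())((S)) ⇒ (())(([])())(([]))   [S -> [ ]]

P ⇒ PP ⇒ (P)P ⇒ (())P ⇒ (())PP ⇒ (())(P)P ⇒ (())(PP)P ⇒ (())((P)P)P ⇒ (())((S)P)P ⇒ (())(([])P)P ⇒ (())(([])())P ⇒ (())(([])())(P) ⇒ (())(([])())((P)) ⇒ (())(([])())((S)) ⇒ (())(([])())(([]))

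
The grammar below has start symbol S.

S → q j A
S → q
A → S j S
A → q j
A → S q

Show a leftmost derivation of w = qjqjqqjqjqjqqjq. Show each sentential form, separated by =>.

S => qjA   [S → q j A]
qjA => qjSjS   [A → S j S]
qjSjS => qjqjAjS   [S → q j A]
qjqjAjS => qjqjSqjS   [A → S q]
qjqjSqjS => qjqjqqjS   [S → q]
qjqjqqjS => qjqjqqjqjA   [S → q j A]
qjqjqqjqjA => qjqjqqjqjSjS   [A → S j S]
qjqjqqjqjSjS => qjqjqqjqjqjAjS   [S → q j A]
qjqjqqjqjqjAjS => qjqjqqjqjqjSqjS   [A → S q]
qjqjqqjqjqjSqjS => qjqjqqjqjqjqqjS   [S → q]
qjqjqqjqjqjqqjS => qjqjqqjqjqjqqjq   [S → q]

S=>qjA=>qjSjS=>qjqjAjS=>qjqjSqjS=>qjqjqqjS=>qjqjqqjqjA=>qjqjqqjqjSjS=>qjqjqqjqjqjAjS=>qjqjqqjqjqjSqjS=>qjqjqqjqjqjqqjS=>qjqjqqjqjqjqqjq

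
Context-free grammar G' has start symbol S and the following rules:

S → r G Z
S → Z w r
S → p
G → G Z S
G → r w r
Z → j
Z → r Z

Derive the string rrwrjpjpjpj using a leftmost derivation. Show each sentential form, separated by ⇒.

S ⇒ rGZ ⇒ rGZSZ ⇒ rGZSZSZ ⇒ rGZSZSZSZ ⇒ rrwrZSZSZSZ ⇒ rrwrjSZSZSZ ⇒ rrwrjpZSZSZ ⇒ rrwrjpjSZSZ ⇒ rrwrjpjpZSZ ⇒ rrwrjpjpjSZ ⇒ rrwrjpjpjpZ ⇒ rrwrjpjpjpj

S ⇒ rGZ   [S → r G Z]
rGZ ⇒ rGZSZ   [G → G Z S]
rGZSZ ⇒ rGZSZSZ   [G → G Z S]
rGZSZSZ ⇒ rGZSZSZSZ   [G → G Z S]
rGZSZSZSZ ⇒ rrwrZSZSZSZ   [G → r w r]
rrwrZSZSZSZ ⇒ rrwrjSZSZSZ   [Z → j]
rrwrjSZSZSZ ⇒ rrwrjpZSZSZ   [S → p]
rrwrjpZSZSZ ⇒ rrwrjpjSZSZ   [Z → j]
rrwrjpjSZSZ ⇒ rrwrjpjpZSZ   [S → p]
rrwrjpjpZSZ ⇒ rrwrjpjpjSZ   [Z → j]
rrwrjpjpjSZ ⇒ rrwrjpjpjpZ   [S → p]
rrwrjpjpjpZ ⇒ rrwrjpjpjpj   [Z → j]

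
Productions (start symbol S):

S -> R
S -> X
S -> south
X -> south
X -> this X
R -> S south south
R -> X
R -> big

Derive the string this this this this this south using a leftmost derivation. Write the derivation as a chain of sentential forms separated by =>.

S => R   [S -> R]
R => X   [R -> X]
X => this X   [X -> this X]
this X => this this X   [X -> this X]
this this X => this this this X   [X -> this X]
this this this X => this this this this X   [X -> this X]
this this this this X => this this this this this X   [X -> this X]
this this this this this X => this this this this this south   [X -> south]

S => R => X => this X => this this X => this this this X => this this this this X => this this this this this X => this this this this this south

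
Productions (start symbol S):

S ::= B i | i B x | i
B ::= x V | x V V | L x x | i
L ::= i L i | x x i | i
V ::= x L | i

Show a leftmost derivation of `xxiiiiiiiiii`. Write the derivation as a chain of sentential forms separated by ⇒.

S ⇒ Bi   [S ::= B i]
Bi ⇒ xVi   [B ::= x V]
xVi ⇒ xxLi   [V ::= x L]
xxLi ⇒ xxiLii   [L ::= i L i]
xxiLii ⇒ xxiiLiii   [L ::= i L i]
xxiiLiii ⇒ xxiiiLiiii   [L ::= i L i]
xxiiiLiiii ⇒ xxiiiiLiiiii   [L ::= i L i]
xxiiiiLiiiii ⇒ xxiiiiiiiiii   [L ::= i]

S ⇒ Bi ⇒ xVi ⇒ xxLi ⇒ xxiLii ⇒ xxiiLiii ⇒ xxiiiLiiii ⇒ xxiiiiLiiiii ⇒ xxiiiiiiiiii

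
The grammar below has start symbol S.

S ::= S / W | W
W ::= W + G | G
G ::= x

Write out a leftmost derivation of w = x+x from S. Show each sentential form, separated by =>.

S => W   [S ::= W]
W => W+G   [W ::= W + G]
W+G => G+G   [W ::= G]
G+G => x+G   [G ::= x]
x+G => x+x   [G ::= x]

S => W => W+G => G+G => x+G => x+x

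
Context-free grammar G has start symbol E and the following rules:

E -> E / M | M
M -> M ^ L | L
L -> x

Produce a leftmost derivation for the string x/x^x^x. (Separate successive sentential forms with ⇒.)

E ⇒ E/M   [E -> E / M]
E/M ⇒ M/M   [E -> M]
M/M ⇒ L/M   [M -> L]
L/M ⇒ x/M   [L -> x]
x/M ⇒ x/M^L   [M -> M ^ L]
x/M^L ⇒ x/M^L^L   [M -> M ^ L]
x/M^L^L ⇒ x/L^L^L   [M -> L]
x/L^L^L ⇒ x/x^L^L   [L -> x]
x/x^L^L ⇒ x/x^x^L   [L -> x]
x/x^x^L ⇒ x/x^x^x   [L -> x]

E⇒E/M⇒M/M⇒L/M⇒x/M⇒x/M^L⇒x/M^L^L⇒x/L^L^L⇒x/x^L^L⇒x/x^x^L⇒x/x^x^x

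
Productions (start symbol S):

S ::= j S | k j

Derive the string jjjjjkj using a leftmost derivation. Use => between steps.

S => jS   [S ::= j S]
jS => jjS   [S ::= j S]
jjS => jjjS   [S ::= j S]
jjjS => jjjjS   [S ::= j S]
jjjjS => jjjjjS   [S ::= j S]
jjjjjS => jjjjjkj   [S ::= k j]

S => jS => jjS => jjjS => jjjjS => jjjjjS => jjjjjkj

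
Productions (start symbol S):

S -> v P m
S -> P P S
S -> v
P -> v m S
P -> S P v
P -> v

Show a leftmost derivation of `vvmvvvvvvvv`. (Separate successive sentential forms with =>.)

S => PPS   [S -> P P S]
PPS => SPvPS   [P -> S P v]
SPvPS => vPvPS   [S -> v]
vPvPS => vSPvvPS   [P -> S P v]
vSPvvPS => vPPSPvvPS   [S -> P P S]
vPPSPvvPS => vvmSPSPvvPS   [P -> v m S]
vvmSPSPvvPS => vvmvPSPvvPS   [S -> v]
vvmvPSPvvPS => vvmvvSPvvPS   [P -> v]
vvmvvSPvvPS => vvmvvvPvvPS   [S -> v]
vvmvvvPvvPS => vvmvvvvvvPS   [P -> v]
vvmvvvvvvPS => vvmvvvvvvvS   [P -> v]
vvmvvvvvvvS => vvmvvvvvvvv   [S -> v]

S=>PPS=>SPvPS=>vPvPS=>vSPvvPS=>vPPSPvvPS=>vvmSPSPvvPS=>vvmvPSPvvPS=>vvmvvSPvvPS=>vvmvvvPvvPS=>vvmvvvvvvPS=>vvmvvvvvvvS=>vvmvvvvvvvv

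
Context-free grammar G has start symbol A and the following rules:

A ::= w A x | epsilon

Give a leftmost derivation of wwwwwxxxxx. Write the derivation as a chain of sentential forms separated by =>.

A => wAx => wwAxx => wwwAxxx => wwwwAxxxx => wwwwwAxxxxx => wwwwwxxxxx

A => wAx   [A ::= w A x]
wAx => wwAxx   [A ::= w A x]
wwAxx => wwwAxxx   [A ::= w A x]
wwwAxxx => wwwwAxxxx   [A ::= w A x]
wwwwAxxxx => wwwwwAxxxxx   [A ::= w A x]
wwwwwAxxxxx => wwwwwxxxxx   [A ::= epsilon]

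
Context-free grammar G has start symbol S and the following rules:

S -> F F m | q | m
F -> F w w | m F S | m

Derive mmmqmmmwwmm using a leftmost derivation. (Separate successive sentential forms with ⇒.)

S ⇒ FFm ⇒ FwwFm ⇒ mFSwwFm ⇒ mmFSSwwFm ⇒ mmmSSwwFm ⇒ mmmqSwwFm ⇒ mmmqFFmwwFm ⇒ mmmqmFmwwFm ⇒ mmmqmmmwwFm ⇒ mmmqmmmwwmm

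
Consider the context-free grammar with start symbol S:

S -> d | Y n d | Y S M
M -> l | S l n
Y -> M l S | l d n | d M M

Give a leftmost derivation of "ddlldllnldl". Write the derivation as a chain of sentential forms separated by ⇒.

S ⇒ YSM ⇒ dMMSM ⇒ dSlnMSM ⇒ dYSMlnMSM ⇒ ddMMSMlnMSM ⇒ ddlMSMlnMSM ⇒ ddllSMlnMSM ⇒ ddlldMlnMSM ⇒ ddlldllnMSM ⇒ ddlldllnlSM ⇒ ddlldllnldM ⇒ ddlldllnldl

S ⇒ YSM   [S -> Y S M]
YSM ⇒ dMMSM   [Y -> d M M]
dMMSM ⇒ dSlnMSM   [M -> S l n]
dSlnMSM ⇒ dYSMlnMSM   [S -> Y S M]
dYSMlnMSM ⇒ ddMMSMlnMSM   [Y -> d M M]
ddMMSMlnMSM ⇒ ddlMSMlnMSM   [M -> l]
ddlMSMlnMSM ⇒ ddllSMlnMSM   [M -> l]
ddllSMlnMSM ⇒ ddlldMlnMSM   [S -> d]
ddlldMlnMSM ⇒ ddlldllnMSM   [M -> l]
ddlldllnMSM ⇒ ddlldllnlSM   [M -> l]
ddlldllnlSM ⇒ ddlldllnldM   [S -> d]
ddlldllnldM ⇒ ddlldllnldl   [M -> l]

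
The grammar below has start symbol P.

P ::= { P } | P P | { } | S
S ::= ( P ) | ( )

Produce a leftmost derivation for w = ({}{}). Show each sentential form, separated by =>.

P => S   [P ::= S]
S => (P)   [S ::= ( P )]
(P) => (PP)   [P ::= P P]
(PP) => ({}P)   [P ::= { }]
({}P) => ({}{})   [P ::= { }]

P=>S=>(P)=>(PP)=>({}P)=>({}{})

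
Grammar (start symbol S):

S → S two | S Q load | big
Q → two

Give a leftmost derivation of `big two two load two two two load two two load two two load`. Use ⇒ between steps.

S ⇒ S Q load ⇒ S two Q load ⇒ S Q load two Q load ⇒ S two Q load two Q load ⇒ S Q load two Q load two Q load ⇒ S two Q load two Q load two Q load ⇒ S two two Q load two Q load two Q load ⇒ S Q load two two Q load two Q load two Q load ⇒ S two Q load two two Q load two Q load two Q load ⇒ big two Q load two two Q load two Q load two Q load ⇒ big two two load two two Q load two Q load two Q load ⇒ big two two load two two two load two Q load two Q load ⇒ big two two load two two two load two two load two Q load ⇒ big two two load two two two load two two load two two load

S ⇒ S Q load   [S → S Q load]
S Q load ⇒ S two Q load   [S → S two]
S two Q load ⇒ S Q load two Q load   [S → S Q load]
S Q load two Q load ⇒ S two Q load two Q load   [S → S two]
S two Q load two Q load ⇒ S Q load two Q load two Q load   [S → S Q load]
S Q load two Q load two Q load ⇒ S two Q load two Q load two Q load   [S → S two]
S two Q load two Q load two Q load ⇒ S two two Q load two Q load two Q load   [S → S two]
S two two Q load two Q load two Q load ⇒ S Q load two two Q load two Q load two Q load   [S → S Q load]
S Q load two two Q load two Q load two Q load ⇒ S two Q load two two Q load two Q load two Q load   [S → S two]
S two Q load two two Q load two Q load two Q load ⇒ big two Q load two two Q load two Q load two Q load   [S → big]
big two Q load two two Q load two Q load two Q load ⇒ big two two load two two Q load two Q load two Q load   [Q → two]
big two two load two two Q load two Q load two Q load ⇒ big two two load two two two load two Q load two Q load   [Q → two]
big two two load two two two load two Q load two Q load ⇒ big two two load two two two load two two load two Q load   [Q → two]
big two two load two two two load two two load two Q load ⇒ big two two load two two two load two two load two two load   [Q → two]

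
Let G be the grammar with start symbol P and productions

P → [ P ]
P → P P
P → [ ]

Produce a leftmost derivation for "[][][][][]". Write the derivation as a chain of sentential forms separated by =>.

P => PP   [P → P P]
PP => PPP   [P → P P]
PPP => PPPP   [P → P P]
PPPP => []PPP   [P → [ ]]
[]PPP => []PPPP   [P → P P]
[]PPPP => [][]PPP   [P → [ ]]
[][]PPP => [][][]PP   [P → [ ]]
[][][]PP => [][][][]P   [P → [ ]]
[][][][]P => [][][][][]   [P → [ ]]

P => PP => PPP => PPPP => []PPP => []PPPP => [][]PPP => [][][]PP => [][][][]P => [][][][][]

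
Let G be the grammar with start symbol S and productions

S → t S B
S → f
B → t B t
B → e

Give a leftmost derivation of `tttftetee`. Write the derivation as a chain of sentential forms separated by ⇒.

S ⇒ tSB   [S → t S B]
tSB ⇒ ttSBB   [S → t S B]
ttSBB ⇒ tttSBBB   [S → t S B]
tttSBBB ⇒ tttfBBB   [S → f]
tttfBBB ⇒ tttftBtBB   [B → t B t]
tttftBtBB ⇒ tttftetBB   [B → e]
tttftetBB ⇒ tttfteteB   [B → e]
tttfteteB ⇒ tttftetee   [B → e]

S⇒tSB⇒ttSBB⇒tttSBBB⇒tttfBBB⇒tttftBtBB⇒tttftetBB⇒tttfteteB⇒tttftetee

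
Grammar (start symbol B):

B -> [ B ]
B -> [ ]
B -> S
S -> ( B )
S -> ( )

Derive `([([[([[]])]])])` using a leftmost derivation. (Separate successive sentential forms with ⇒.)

B⇒S⇒(B)⇒([B])⇒([S])⇒([(B)])⇒([([B])])⇒([([[B]])])⇒([([[S]])])⇒([([[(B)]])])⇒([([[([B])]])])⇒([([[([[]])]])])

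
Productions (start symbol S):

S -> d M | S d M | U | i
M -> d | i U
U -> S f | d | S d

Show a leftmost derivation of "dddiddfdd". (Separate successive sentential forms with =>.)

S => SdM   [S -> S d M]
SdM => SdMdM   [S -> S d M]
SdMdM => dMdMdM   [S -> d M]
dMdMdM => dddMdM   [M -> d]
dddMdM => dddiUdM   [M -> i U]
dddiUdM => dddiSfdM   [U -> S f]
dddiSfdM => dddidMfdM   [S -> d M]
dddidMfdM => dddiddfdM   [M -> d]
dddiddfdM => dddiddfdd   [M -> d]

S => SdM => SdMdM => dMdMdM => dddMdM => dddiUdM => dddiSfdM => dddidMfdM => dddiddfdM => dddiddfdd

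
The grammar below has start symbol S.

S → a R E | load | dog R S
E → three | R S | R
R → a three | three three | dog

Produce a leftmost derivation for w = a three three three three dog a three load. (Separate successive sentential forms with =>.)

S => a R E => a three three E => a three three R S => a three three three three S => a three three three three dog R S => a three three three three dog a three S => a three three three three dog a three load

S => a R E   [S → a R E]
a R E => a three three E   [R → three three]
a three three E => a three three R S   [E → R S]
a three three R S => a three three three three S   [R → three three]
a three three three three S => a three three three three dog R S   [S → dog R S]
a three three three three dog R S => a three three three three dog a three S   [R → a three]
a three three three three dog a three S => a three three three three dog a three load   [S → load]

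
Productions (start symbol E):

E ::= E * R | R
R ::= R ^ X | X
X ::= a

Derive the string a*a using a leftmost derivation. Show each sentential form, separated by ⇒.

E⇒E*R⇒R*R⇒X*R⇒a*R⇒a*X⇒a*a

E ⇒ E*R   [E ::= E * R]
E*R ⇒ R*R   [E ::= R]
R*R ⇒ X*R   [R ::= X]
X*R ⇒ a*R   [X ::= a]
a*R ⇒ a*X   [R ::= X]
a*X ⇒ a*a   [X ::= a]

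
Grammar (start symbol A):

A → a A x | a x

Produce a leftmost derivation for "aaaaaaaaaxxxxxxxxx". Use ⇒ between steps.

A ⇒ aAx ⇒ aaAxx ⇒ aaaAxxx ⇒ aaaaAxxxx ⇒ aaaaaAxxxxx ⇒ aaaaaaAxxxxxx ⇒ aaaaaaaAxxxxxxx ⇒ aaaaaaaaAxxxxxxxx ⇒ aaaaaaaaaxxxxxxxxx

A ⇒ aAx   [A → a A x]
aAx ⇒ aaAxx   [A → a A x]
aaAxx ⇒ aaaAxxx   [A → a A x]
aaaAxxx ⇒ aaaaAxxxx   [A → a A x]
aaaaAxxxx ⇒ aaaaaAxxxxx   [A → a A x]
aaaaaAxxxxx ⇒ aaaaaaAxxxxxx   [A → a A x]
aaaaaaAxxxxxx ⇒ aaaaaaaAxxxxxxx   [A → a A x]
aaaaaaaAxxxxxxx ⇒ aaaaaaaaAxxxxxxxx   [A → a A x]
aaaaaaaaAxxxxxxxx ⇒ aaaaaaaaaxxxxxxxxx   [A → a x]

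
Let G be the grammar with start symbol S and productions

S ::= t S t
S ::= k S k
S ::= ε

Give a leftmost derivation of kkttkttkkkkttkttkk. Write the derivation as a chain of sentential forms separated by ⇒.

S ⇒ kSk ⇒ kkSkk ⇒ kktStkk ⇒ kkttSttkk ⇒ kkttkSkttkk ⇒ kkttktStkttkk ⇒ kkttkttSttkttkk ⇒ kkttkttkSkttkttkk ⇒ kkttkttkkSkkttkttkk ⇒ kkttkttkkkkttkttkk

S ⇒ kSk   [S ::= k S k]
kSk ⇒ kkSkk   [S ::= k S k]
kkSkk ⇒ kktStkk   [S ::= t S t]
kktStkk ⇒ kkttSttkk   [S ::= t S t]
kkttSttkk ⇒ kkttkSkttkk   [S ::= k S k]
kkttkSkttkk ⇒ kkttktStkttkk   [S ::= t S t]
kkttktStkttkk ⇒ kkttkttSttkttkk   [S ::= t S t]
kkttkttSttkttkk ⇒ kkttkttkSkttkttkk   [S ::= k S k]
kkttkttkSkttkttkk ⇒ kkttkttkkSkkttkttkk   [S ::= k S k]
kkttkttkkSkkttkttkk ⇒ kkttkttkkkkttkttkk   [S ::= ε]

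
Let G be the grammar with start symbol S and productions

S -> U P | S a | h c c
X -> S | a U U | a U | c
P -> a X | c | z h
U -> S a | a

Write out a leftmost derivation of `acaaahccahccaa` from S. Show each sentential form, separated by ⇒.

S ⇒ Sa ⇒ UPa ⇒ SaPa ⇒ UPaPa ⇒ aPaPa ⇒ acaPa ⇒ acaaXa ⇒ acaaaUUa ⇒ acaaaSaUa ⇒ acaaahccaUa ⇒ acaaahccaSaa ⇒ acaaahccahccaa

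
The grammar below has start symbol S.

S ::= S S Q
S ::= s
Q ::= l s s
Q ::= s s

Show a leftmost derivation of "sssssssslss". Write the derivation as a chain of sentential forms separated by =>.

S => SSQ   [S ::= S S Q]
SSQ => SSQSQ   [S ::= S S Q]
SSQSQ => sSQSQ   [S ::= s]
sSQSQ => sSSQQSQ   [S ::= S S Q]
sSSQQSQ => ssSQQSQ   [S ::= s]
ssSQQSQ => sssQQSQ   [S ::= s]
sssQQSQ => sssssQSQ   [Q ::= s s]
sssssQSQ => sssssssSQ   [Q ::= s s]
sssssssSQ => ssssssssQ   [S ::= s]
ssssssssQ => sssssssslss   [Q ::= l s s]

S => SSQ => SSQSQ => sSQSQ => sSSQQSQ => ssSQQSQ => sssQQSQ => sssssQSQ => sssssssSQ => ssssssssQ => sssssssslss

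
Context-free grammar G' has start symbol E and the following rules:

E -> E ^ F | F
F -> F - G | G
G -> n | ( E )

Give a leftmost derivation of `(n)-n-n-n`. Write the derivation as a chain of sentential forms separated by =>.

E => F => F-G => F-G-G => F-G-G-G => G-G-G-G => (E)-G-G-G => (F)-G-G-G => (G)-G-G-G => (n)-G-G-G => (n)-n-G-G => (n)-n-n-G => (n)-n-n-n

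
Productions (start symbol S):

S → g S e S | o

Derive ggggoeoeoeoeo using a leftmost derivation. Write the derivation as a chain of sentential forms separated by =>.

S => gSeS   [S → g S e S]
gSeS => ggSeSeS   [S → g S e S]
ggSeSeS => gggSeSeSeS   [S → g S e S]
gggSeSeSeS => ggggSeSeSeSeS   [S → g S e S]
ggggSeSeSeSeS => ggggoeSeSeSeS   [S → o]
ggggoeSeSeSeS => ggggoeoeSeSeS   [S → o]
ggggoeoeSeSeS => ggggoeoeoeSeS   [S → o]
ggggoeoeoeSeS => ggggoeoeoeoeS   [S → o]
ggggoeoeoeoeS => ggggoeoeoeoeo   [S → o]

S => gSeS => ggSeSeS => gggSeSeSeS => ggggSeSeSeSeS => ggggoeSeSeSeS => ggggoeoeSeSeS => ggggoeoeoeSeS => ggggoeoeoeoeS => ggggoeoeoeoeo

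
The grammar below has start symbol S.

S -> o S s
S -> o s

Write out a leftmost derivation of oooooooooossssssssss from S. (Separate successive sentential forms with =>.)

S => oSs   [S -> o S s]
oSs => ooSss   [S -> o S s]
ooSss => oooSsss   [S -> o S s]
oooSsss => ooooSssss   [S -> o S s]
ooooSssss => oooooSsssss   [S -> o S s]
oooooSsssss => ooooooSssssss   [S -> o S s]
ooooooSssssss => oooooooSsssssss   [S -> o S s]
oooooooSsssssss => ooooooooSssssssss   [S -> o S s]
ooooooooSssssssss => oooooooooSsssssssss   [S -> o S s]
oooooooooSsssssssss => oooooooooossssssssss   [S -> o s]

S => oSs => ooSss => oooSsss => ooooSssss => oooooSsssss => ooooooSssssss => oooooooSsssssss => ooooooooSssssssss => oooooooooSsssssssss => oooooooooossssssssss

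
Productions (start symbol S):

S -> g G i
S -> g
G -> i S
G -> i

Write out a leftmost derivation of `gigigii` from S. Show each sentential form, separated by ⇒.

S⇒gGi⇒giSi⇒gigGii⇒gigiSii⇒gigigii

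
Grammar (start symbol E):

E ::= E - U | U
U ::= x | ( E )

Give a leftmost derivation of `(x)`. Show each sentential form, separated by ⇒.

E ⇒ U   [E ::= U]
U ⇒ (E)   [U ::= ( E )]
(E) ⇒ (U)   [E ::= U]
(U) ⇒ (x)   [U ::= x]

E ⇒ U ⇒ (E) ⇒ (U) ⇒ (x)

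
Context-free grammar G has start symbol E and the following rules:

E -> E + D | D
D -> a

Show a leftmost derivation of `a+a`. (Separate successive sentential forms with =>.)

E=>E+D=>D+D=>a+D=>a+a

E => E+D   [E -> E + D]
E+D => D+D   [E -> D]
D+D => a+D   [D -> a]
a+D => a+a   [D -> a]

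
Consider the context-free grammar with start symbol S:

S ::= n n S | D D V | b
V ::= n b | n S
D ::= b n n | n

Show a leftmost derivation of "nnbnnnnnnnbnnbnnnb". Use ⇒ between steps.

S ⇒ nnS ⇒ nnDDV ⇒ nnbnnDV ⇒ nnbnnnV ⇒ nnbnnnnS ⇒ nnbnnnnDDV ⇒ nnbnnnnnDV ⇒ nnbnnnnnnV ⇒ nnbnnnnnnnS ⇒ nnbnnnnnnnDDV ⇒ nnbnnnnnnnbnnDV ⇒ nnbnnnnnnnbnnbnnV ⇒ nnbnnnnnnnbnnbnnnb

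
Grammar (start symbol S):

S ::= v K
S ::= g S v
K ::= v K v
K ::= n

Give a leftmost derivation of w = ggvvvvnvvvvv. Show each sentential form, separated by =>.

S=>gSv=>ggSvv=>ggvKvv=>ggvvKvvv=>ggvvvKvvvv=>ggvvvvKvvvvv=>ggvvvvnvvvvv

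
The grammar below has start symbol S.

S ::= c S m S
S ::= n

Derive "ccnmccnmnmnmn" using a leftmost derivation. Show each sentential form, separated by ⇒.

S ⇒ cSmS ⇒ ccSmSmS ⇒ ccnmSmS ⇒ ccnmcSmSmS ⇒ ccnmccSmSmSmS ⇒ ccnmccnmSmSmS ⇒ ccnmccnmnmSmS ⇒ ccnmccnmnmnmS ⇒ ccnmccnmnmnmn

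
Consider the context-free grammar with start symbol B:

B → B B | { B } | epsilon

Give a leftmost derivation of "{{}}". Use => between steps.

B => {B} => {{B}} => {{}}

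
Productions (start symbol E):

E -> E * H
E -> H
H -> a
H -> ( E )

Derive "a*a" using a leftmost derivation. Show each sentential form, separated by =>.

E => E*H   [E -> E * H]
E*H => H*H   [E -> H]
H*H => a*H   [H -> a]
a*H => a*a   [H -> a]

E=>E*H=>H*H=>a*H=>a*a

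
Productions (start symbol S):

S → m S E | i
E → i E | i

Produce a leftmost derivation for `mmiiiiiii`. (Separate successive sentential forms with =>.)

S => mSE => mmSEE => mmiEE => mmiiEE => mmiiiEE => mmiiiiEE => mmiiiiiEE => mmiiiiiiE => mmiiiiiii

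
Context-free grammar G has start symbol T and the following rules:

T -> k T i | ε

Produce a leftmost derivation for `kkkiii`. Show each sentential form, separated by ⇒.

T ⇒ kTi   [T -> k T i]
kTi ⇒ kkTii   [T -> k T i]
kkTii ⇒ kkkTiii   [T -> k T i]
kkkTiii ⇒ kkkiii   [T -> ε]

T ⇒ kTi ⇒ kkTii ⇒ kkkTiii ⇒ kkkiii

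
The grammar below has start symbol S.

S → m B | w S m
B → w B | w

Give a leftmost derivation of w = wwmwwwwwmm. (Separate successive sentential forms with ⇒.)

S ⇒ wSm   [S → w S m]
wSm ⇒ wwSmm   [S → w S m]
wwSmm ⇒ wwmBmm   [S → m B]
wwmBmm ⇒ wwmwBmm   [B → w B]
wwmwBmm ⇒ wwmwwBmm   [B → w B]
wwmwwBmm ⇒ wwmwwwBmm   [B → w B]
wwmwwwBmm ⇒ wwmwwwwBmm   [B → w B]
wwmwwwwBmm ⇒ wwmwwwwwmm   [B → w]

S ⇒ wSm ⇒ wwSmm ⇒ wwmBmm ⇒ wwmwBmm ⇒ wwmwwBmm ⇒ wwmwwwBmm ⇒ wwmwwwwBmm ⇒ wwmwwwwwmm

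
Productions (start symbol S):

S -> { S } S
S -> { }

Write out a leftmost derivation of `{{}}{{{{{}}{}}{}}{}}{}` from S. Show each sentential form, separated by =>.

S => {S}S => {{}}S => {{}}{S}S => {{}}{{S}S}S => {{}}{{{S}S}S}S => {{}}{{{{S}S}S}S}S => {{}}{{{{{}}S}S}S}S => {{}}{{{{{}}{}}S}S}S => {{}}{{{{{}}{}}{}}S}S => {{}}{{{{{}}{}}{}}{}}S => {{}}{{{{{}}{}}{}}{}}{}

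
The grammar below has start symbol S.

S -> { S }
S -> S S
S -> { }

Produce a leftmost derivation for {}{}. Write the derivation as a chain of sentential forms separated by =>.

S => SS => {}S => {}{}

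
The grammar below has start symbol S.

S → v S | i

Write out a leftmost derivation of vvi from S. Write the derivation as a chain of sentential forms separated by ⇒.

S ⇒ vS ⇒ vvS ⇒ vvi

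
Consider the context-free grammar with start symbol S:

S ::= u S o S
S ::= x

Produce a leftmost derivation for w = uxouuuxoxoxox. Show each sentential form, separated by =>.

S => uSoS   [S ::= u S o S]
uSoS => uxoS   [S ::= x]
uxoS => uxouSoS   [S ::= u S o S]
uxouSoS => uxouuSoSoS   [S ::= u S o S]
uxouuSoSoS => uxouuuSoSoSoS   [S ::= u S o S]
uxouuuSoSoSoS => uxouuuxoSoSoS   [S ::= x]
uxouuuxoSoSoS => uxouuuxoxoSoS   [S ::= x]
uxouuuxoxoSoS => uxouuuxoxoxoS   [S ::= x]
uxouuuxoxoxoS => uxouuuxoxoxox   [S ::= x]

S => uSoS => uxoS => uxouSoS => uxouuSoSoS => uxouuuSoSoSoS => uxouuuxoSoSoS => uxouuuxoxoSoS => uxouuuxoxoxoS => uxouuuxoxoxox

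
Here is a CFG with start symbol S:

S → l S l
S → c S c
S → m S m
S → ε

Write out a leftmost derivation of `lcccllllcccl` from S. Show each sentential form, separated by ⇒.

S ⇒ lSl   [S → l S l]
lSl ⇒ lcScl   [S → c S c]
lcScl ⇒ lccSccl   [S → c S c]
lccSccl ⇒ lcccScccl   [S → c S c]
lcccScccl ⇒ lccclSlcccl   [S → l S l]
lccclSlcccl ⇒ lcccllSllcccl   [S → l S l]
lcccllSllcccl ⇒ lcccllllcccl   [S → ε]

S⇒lSl⇒lcScl⇒lccSccl⇒lcccScccl⇒lccclSlcccl⇒lcccllSllcccl⇒lcccllllcccl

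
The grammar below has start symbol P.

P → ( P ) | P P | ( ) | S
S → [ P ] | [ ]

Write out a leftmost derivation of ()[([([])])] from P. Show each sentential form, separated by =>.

P => PP   [P → P P]
PP => ()P   [P → ( )]
()P => ()S   [P → S]
()S => ()[P]   [S → [ P ]]
()[P] => ()[(P)]   [P → ( P )]
()[(P)] => ()[(S)]   [P → S]
()[(S)] => ()[([P])]   [S → [ P ]]
()[([P])] => ()[([(P)])]   [P → ( P )]
()[([(P)])] => ()[([(S)])]   [P → S]
()[([(S)])] => ()[([([])])]   [S → [ ]]

P => PP => ()P => ()S => ()[P] => ()[(P)] => ()[(S)] => ()[([P])] => ()[([(P)])] => ()[([(S)])] => ()[([([])])]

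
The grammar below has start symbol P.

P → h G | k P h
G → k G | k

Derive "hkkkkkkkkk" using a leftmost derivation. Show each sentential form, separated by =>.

P => hG => hkG => hkkG => hkkkG => hkkkkG => hkkkkkG => hkkkkkkG => hkkkkkkkG => hkkkkkkkkG => hkkkkkkkkk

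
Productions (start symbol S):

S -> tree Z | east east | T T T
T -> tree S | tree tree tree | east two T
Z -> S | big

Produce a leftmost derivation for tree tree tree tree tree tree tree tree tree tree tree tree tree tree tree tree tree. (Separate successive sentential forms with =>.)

S => tree Z   [S -> tree Z]
tree Z => tree S   [Z -> S]
tree S => tree T T T   [S -> T T T]
tree T T T => tree tree S T T   [T -> tree S]
tree tree S T T => tree tree T T T T T   [S -> T T T]
tree tree T T T T T => tree tree tree tree tree T T T T   [T -> tree tree tree]
tree tree tree tree tree T T T T => tree tree tree tree tree tree tree tree T T T   [T -> tree tree tree]
tree tree tree tree tree tree tree tree T T T => tree tree tree tree tree tree tree tree tree tree tree T T   [T -> tree tree tree]
tree tree tree tree tree tree tree tree tree tree tree T T => tree tree tree tree tree tree tree tree tree tree tree tree tree tree T   [T -> tree tree tree]
tree tree tree tree tree tree tree tree tree tree tree tree tree tree T => tree tree tree tree tree tree tree tree tree tree tree tree tree tree tree tree tree   [T -> tree tree tree]

S => tree Z => tree S => tree T T T => tree tree S T T => tree tree T T T T T => tree tree tree tree tree T T T T => tree tree tree tree tree tree tree tree T T T => tree tree tree tree tree tree tree tree tree tree tree T T => tree tree tree tree tree tree tree tree tree tree tree tree tree tree T => tree tree tree tree tree tree tree tree tree tree tree tree tree tree tree tree tree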